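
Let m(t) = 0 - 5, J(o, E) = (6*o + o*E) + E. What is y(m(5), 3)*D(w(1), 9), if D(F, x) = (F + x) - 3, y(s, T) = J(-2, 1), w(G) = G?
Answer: -91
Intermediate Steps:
J(o, E) = E + 6*o + E*o (J(o, E) = (6*o + E*o) + E = E + 6*o + E*o)
m(t) = -5
y(s, T) = -13 (y(s, T) = 1 + 6*(-2) + 1*(-2) = 1 - 12 - 2 = -13)
D(F, x) = -3 + F + x
y(m(5), 3)*D(w(1), 9) = -13*(-3 + 1 + 9) = -13*7 = -91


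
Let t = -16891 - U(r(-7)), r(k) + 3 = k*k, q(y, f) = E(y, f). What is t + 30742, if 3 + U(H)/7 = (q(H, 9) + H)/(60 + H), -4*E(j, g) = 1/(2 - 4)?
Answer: 11760873/848 ≈ 13869.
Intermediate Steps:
E(j, g) = ⅛ (E(j, g) = -1/(4*(2 - 4)) = -¼/(-2) = -¼*(-½) = ⅛)
q(y, f) = ⅛
r(k) = -3 + k² (r(k) = -3 + k*k = -3 + k²)
U(H) = -21 + 7*(⅛ + H)/(60 + H) (U(H) = -21 + 7*((⅛ + H)/(60 + H)) = -21 + 7*(⅛ + H)/(60 + H))
t = -14308343/848 (t = -16891 - 7*(-1439 - 16*(-3 + (-7)²))/(8*(60 + (-3 + (-7)²))) = -16891 - 7*(-1439 - 16*(-3 + 49))/(8*(60 + (-3 + 49))) = -16891 - 7*(-1439 - 16*46)/(8*(60 + 46)) = -16891 - 7*(-1439 - 736)/(8*106) = -16891 - 7*(-2175)/(8*106) = -16891 - 1*(-15225/848) = -16891 + 15225/848 = -14308343/848 ≈ -16873.)
t + 30742 = -14308343/848 + 30742 = 11760873/848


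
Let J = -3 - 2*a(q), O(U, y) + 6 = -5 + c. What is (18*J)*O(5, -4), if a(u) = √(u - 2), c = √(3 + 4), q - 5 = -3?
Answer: 594 - 54*√7 ≈ 451.13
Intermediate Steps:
q = 2 (q = 5 - 3 = 2)
c = √7 ≈ 2.6458
O(U, y) = -11 + √7 (O(U, y) = -6 + (-5 + √7) = -11 + √7)
a(u) = √(-2 + u)
J = -3 (J = -3 - 2*√(-2 + 2) = -3 - 2*√0 = -3 - 2*0 = -3 + 0 = -3)
(18*J)*O(5, -4) = (18*(-3))*(-11 + √7) = -54*(-11 + √7) = 594 - 54*√7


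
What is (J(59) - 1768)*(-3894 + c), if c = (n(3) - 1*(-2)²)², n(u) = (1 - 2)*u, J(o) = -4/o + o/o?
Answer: 400868165/59 ≈ 6.7944e+6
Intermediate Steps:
J(o) = 1 - 4/o (J(o) = -4/o + 1 = 1 - 4/o)
n(u) = -u
c = 49 (c = (-1*3 - 1*(-2)²)² = (-3 - 1*4)² = (-3 - 4)² = (-7)² = 49)
(J(59) - 1768)*(-3894 + c) = ((-4 + 59)/59 - 1768)*(-3894 + 49) = ((1/59)*55 - 1768)*(-3845) = (55/59 - 1768)*(-3845) = -104257/59*(-3845) = 400868165/59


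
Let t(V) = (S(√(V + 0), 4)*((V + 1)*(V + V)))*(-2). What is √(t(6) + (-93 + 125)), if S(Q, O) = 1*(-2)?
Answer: 4*√23 ≈ 19.183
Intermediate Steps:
S(Q, O) = -2
t(V) = 8*V*(1 + V) (t(V) = -2*(V + 1)*(V + V)*(-2) = -2*(1 + V)*2*V*(-2) = -4*V*(1 + V)*(-2) = 8*V*(1 + V))
√(t(6) + (-93 + 125)) = √(8*6*(1 + 6) + (-93 + 125)) = √(8*6*7 + 32) = √(336 + 32) = √368 = 4*√23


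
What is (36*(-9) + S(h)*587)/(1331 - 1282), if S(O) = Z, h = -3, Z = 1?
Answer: 263/49 ≈ 5.3673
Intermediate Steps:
S(O) = 1
(36*(-9) + S(h)*587)/(1331 - 1282) = (36*(-9) + 1*587)/(1331 - 1282) = (-324 + 587)/49 = 263*(1/49) = 263/49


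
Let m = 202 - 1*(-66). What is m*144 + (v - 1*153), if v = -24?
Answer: 38415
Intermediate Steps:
m = 268 (m = 202 + 66 = 268)
m*144 + (v - 1*153) = 268*144 + (-24 - 1*153) = 38592 + (-24 - 153) = 38592 - 177 = 38415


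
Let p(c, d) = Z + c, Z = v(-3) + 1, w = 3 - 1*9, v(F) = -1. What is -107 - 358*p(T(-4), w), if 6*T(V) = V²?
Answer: -3185/3 ≈ -1061.7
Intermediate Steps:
w = -6 (w = 3 - 9 = -6)
Z = 0 (Z = -1 + 1 = 0)
T(V) = V²/6
p(c, d) = c (p(c, d) = 0 + c = c)
-107 - 358*p(T(-4), w) = -107 - 179*(-4)²/3 = -107 - 179*16/3 = -107 - 358*8/3 = -107 - 2864/3 = -3185/3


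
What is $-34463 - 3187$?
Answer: $-37650$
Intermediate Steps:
$-34463 - 3187 = -37650$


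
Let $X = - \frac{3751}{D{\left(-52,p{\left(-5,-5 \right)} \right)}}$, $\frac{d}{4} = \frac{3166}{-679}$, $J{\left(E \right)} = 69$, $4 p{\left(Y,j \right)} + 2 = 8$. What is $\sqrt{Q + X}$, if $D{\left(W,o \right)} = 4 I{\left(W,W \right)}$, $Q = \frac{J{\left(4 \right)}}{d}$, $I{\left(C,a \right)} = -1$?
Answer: $\frac{\sqrt{37450028290}}{6332} \approx 30.562$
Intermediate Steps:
$p{\left(Y,j \right)} = \frac{3}{2}$ ($p{\left(Y,j \right)} = - \frac{1}{2} + \frac{1}{4} \cdot 8 = - \frac{1}{2} + 2 = \frac{3}{2}$)
$d = - \frac{12664}{679}$ ($d = 4 \frac{3166}{-679} = 4 \cdot 3166 \left(- \frac{1}{679}\right) = 4 \left(- \frac{3166}{679}\right) = - \frac{12664}{679} \approx -18.651$)
$Q = - \frac{46851}{12664}$ ($Q = \frac{69}{- \frac{12664}{679}} = 69 \left(- \frac{679}{12664}\right) = - \frac{46851}{12664} \approx -3.6995$)
$D{\left(W,o \right)} = -4$ ($D{\left(W,o \right)} = 4 \left(-1\right) = -4$)
$X = \frac{3751}{4}$ ($X = - \frac{3751}{-4} = \left(-3751\right) \left(- \frac{1}{4}\right) = \frac{3751}{4} \approx 937.75$)
$\sqrt{Q + X} = \sqrt{- \frac{46851}{12664} + \frac{3751}{4}} = \sqrt{\frac{11828815}{12664}} = \frac{\sqrt{37450028290}}{6332}$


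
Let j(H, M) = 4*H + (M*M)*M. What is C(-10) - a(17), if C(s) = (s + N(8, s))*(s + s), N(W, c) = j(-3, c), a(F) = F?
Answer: 20423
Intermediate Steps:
j(H, M) = M**3 + 4*H (j(H, M) = 4*H + M**2*M = 4*H + M**3 = M**3 + 4*H)
N(W, c) = -12 + c**3 (N(W, c) = c**3 + 4*(-3) = c**3 - 12 = -12 + c**3)
C(s) = 2*s*(-12 + s + s**3) (C(s) = (s + (-12 + s**3))*(s + s) = (-12 + s + s**3)*(2*s) = 2*s*(-12 + s + s**3))
C(-10) - a(17) = 2*(-10)*(-12 - 10 + (-10)**3) - 1*17 = 2*(-10)*(-12 - 10 - 1000) - 17 = 2*(-10)*(-1022) - 17 = 20440 - 17 = 20423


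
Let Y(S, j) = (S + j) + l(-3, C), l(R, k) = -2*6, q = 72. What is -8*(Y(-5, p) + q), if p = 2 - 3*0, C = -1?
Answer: -456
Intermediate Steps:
l(R, k) = -12
p = 2 (p = 2 + 0 = 2)
Y(S, j) = -12 + S + j (Y(S, j) = (S + j) - 12 = -12 + S + j)
-8*(Y(-5, p) + q) = -8*((-12 - 5 + 2) + 72) = -8*(-15 + 72) = -8*57 = -456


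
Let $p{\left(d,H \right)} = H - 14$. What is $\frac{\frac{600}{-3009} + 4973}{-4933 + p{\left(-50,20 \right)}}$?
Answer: $- \frac{4987719}{4941781} \approx -1.0093$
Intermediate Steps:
$p{\left(d,H \right)} = -14 + H$
$\frac{\frac{600}{-3009} + 4973}{-4933 + p{\left(-50,20 \right)}} = \frac{\frac{600}{-3009} + 4973}{-4933 + \left(-14 + 20\right)} = \frac{600 \left(- \frac{1}{3009}\right) + 4973}{-4933 + 6} = \frac{- \frac{200}{1003} + 4973}{-4927} = \frac{4987719}{1003} \left(- \frac{1}{4927}\right) = - \frac{4987719}{4941781}$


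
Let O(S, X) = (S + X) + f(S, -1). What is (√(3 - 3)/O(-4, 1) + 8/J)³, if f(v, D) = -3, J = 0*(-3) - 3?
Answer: -512/27 ≈ -18.963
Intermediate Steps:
J = -3 (J = 0 - 3 = -3)
O(S, X) = -3 + S + X (O(S, X) = (S + X) - 3 = -3 + S + X)
(√(3 - 3)/O(-4, 1) + 8/J)³ = (√(3 - 3)/(-3 - 4 + 1) + 8/(-3))³ = (√0/(-6) + 8*(-⅓))³ = (0*(-⅙) - 8/3)³ = (0 - 8/3)³ = (-8/3)³ = -512/27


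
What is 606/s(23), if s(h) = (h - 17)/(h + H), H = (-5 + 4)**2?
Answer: 2424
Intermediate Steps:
H = 1 (H = (-1)**2 = 1)
s(h) = (-17 + h)/(1 + h) (s(h) = (h - 17)/(h + 1) = (-17 + h)/(1 + h))
606/s(23) = 606/(((-17 + 23)/(1 + 23))) = 606/((6/24)) = 606/(((1/24)*6)) = 606/(1/4) = 606*4 = 2424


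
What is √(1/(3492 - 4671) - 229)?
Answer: 2*I*√8842238/393 ≈ 15.133*I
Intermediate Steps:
√(1/(3492 - 4671) - 229) = √(1/(-1179) - 229) = √(-1/1179 - 229) = √(-269992/1179) = 2*I*√8842238/393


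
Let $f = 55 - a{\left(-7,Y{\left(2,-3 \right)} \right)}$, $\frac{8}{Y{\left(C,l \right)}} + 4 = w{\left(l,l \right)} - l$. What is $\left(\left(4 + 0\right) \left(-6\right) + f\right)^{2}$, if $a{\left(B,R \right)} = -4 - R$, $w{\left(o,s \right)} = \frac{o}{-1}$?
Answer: $1521$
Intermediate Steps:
$w{\left(o,s \right)} = - o$ ($w{\left(o,s \right)} = o \left(-1\right) = - o$)
$Y{\left(C,l \right)} = \frac{8}{-4 - 2 l}$
$f = 63$ ($f = 55 - \left(-4 - - \frac{4}{2 - 3}\right) = 55 - \left(-4 - - \frac{4}{-1}\right) = 55 - \left(-4 - \left(-4\right) \left(-1\right)\right) = 55 - \left(-4 - 4\right) = 55 - -8 = 55 + 8 = 63$)
$\left(\left(4 + 0\right) \left(-6\right) + f\right)^{2} = \left(\left(4 + 0\right) \left(-6\right) + 63\right)^{2} = \left(4 \left(-6\right) + 63\right)^{2} = \left(-24 + 63\right)^{2} = 39^{2} = 1521$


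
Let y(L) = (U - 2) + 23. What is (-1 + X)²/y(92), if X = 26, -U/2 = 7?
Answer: 625/7 ≈ 89.286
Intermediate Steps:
U = -14 (U = -2*7 = -14)
y(L) = 7 (y(L) = (-14 - 2) + 23 = -16 + 23 = 7)
(-1 + X)²/y(92) = (-1 + 26)²/7 = 25²*(⅐) = 625*(⅐) = 625/7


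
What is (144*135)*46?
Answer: 894240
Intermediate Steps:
(144*135)*46 = 19440*46 = 894240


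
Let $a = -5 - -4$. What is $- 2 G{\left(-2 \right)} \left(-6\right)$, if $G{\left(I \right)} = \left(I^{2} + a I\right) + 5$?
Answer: $132$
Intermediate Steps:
$a = -1$ ($a = -5 + 4 = -1$)
$G{\left(I \right)} = 5 + I^{2} - I$ ($G{\left(I \right)} = \left(I^{2} - I\right) + 5 = 5 + I^{2} - I$)
$- 2 G{\left(-2 \right)} \left(-6\right) = - 2 \left(5 + \left(-2\right)^{2} - -2\right) \left(-6\right) = - 2 \left(5 + 4 + 2\right) \left(-6\right) = \left(-2\right) 11 \left(-6\right) = \left(-22\right) \left(-6\right) = 132$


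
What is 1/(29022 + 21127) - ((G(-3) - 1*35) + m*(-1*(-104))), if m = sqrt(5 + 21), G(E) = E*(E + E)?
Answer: 852534/50149 - 104*sqrt(26) ≈ -513.30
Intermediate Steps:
G(E) = 2*E**2 (G(E) = E*(2*E) = 2*E**2)
m = sqrt(26) ≈ 5.0990
1/(29022 + 21127) - ((G(-3) - 1*35) + m*(-1*(-104))) = 1/(29022 + 21127) - ((2*(-3)**2 - 1*35) + sqrt(26)*(-1*(-104))) = 1/50149 - ((2*9 - 35) + sqrt(26)*104) = 1/50149 - ((18 - 35) + 104*sqrt(26)) = 1/50149 - (-17 + 104*sqrt(26)) = 1/50149 + (17 - 104*sqrt(26)) = 852534/50149 - 104*sqrt(26)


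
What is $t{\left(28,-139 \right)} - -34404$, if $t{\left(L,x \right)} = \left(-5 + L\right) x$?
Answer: $31207$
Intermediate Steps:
$t{\left(L,x \right)} = x \left(-5 + L\right)$
$t{\left(28,-139 \right)} - -34404 = - 139 \left(-5 + 28\right) - -34404 = \left(-139\right) 23 + 34404 = -3197 + 34404 = 31207$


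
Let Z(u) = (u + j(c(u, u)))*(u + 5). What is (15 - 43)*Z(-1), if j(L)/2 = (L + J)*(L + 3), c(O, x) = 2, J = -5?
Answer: 3472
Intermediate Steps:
j(L) = 2*(-5 + L)*(3 + L) (j(L) = 2*((L - 5)*(L + 3)) = 2*((-5 + L)*(3 + L)) = 2*(-5 + L)*(3 + L))
Z(u) = (-30 + u)*(5 + u) (Z(u) = (u + (-30 - 4*2 + 2*2²))*(u + 5) = (u + (-30 - 8 + 2*4))*(5 + u) = (u + (-30 - 8 + 8))*(5 + u) = (u - 30)*(5 + u) = (-30 + u)*(5 + u))
(15 - 43)*Z(-1) = (15 - 43)*(-150 + (-1)² - 25*(-1)) = -28*(-150 + 1 + 25) = -28*(-124) = 3472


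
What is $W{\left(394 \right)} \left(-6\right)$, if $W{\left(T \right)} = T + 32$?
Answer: $-2556$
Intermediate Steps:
$W{\left(T \right)} = 32 + T$
$W{\left(394 \right)} \left(-6\right) = \left(32 + 394\right) \left(-6\right) = 426 \left(-6\right) = -2556$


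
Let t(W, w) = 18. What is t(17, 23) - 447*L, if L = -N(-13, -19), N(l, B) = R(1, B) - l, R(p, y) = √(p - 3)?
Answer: 5829 + 447*I*√2 ≈ 5829.0 + 632.15*I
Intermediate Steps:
R(p, y) = √(-3 + p)
N(l, B) = -l + I*√2 (N(l, B) = √(-3 + 1) - l = √(-2) - l = I*√2 - l = -l + I*√2)
L = -13 - I*√2 (L = -(-1*(-13) + I*√2) = -(13 + I*√2) = -13 - I*√2 ≈ -13.0 - 1.4142*I)
t(17, 23) - 447*L = 18 - 447*(-13 - I*√2) = 18 + (5811 + 447*I*√2) = 5829 + 447*I*√2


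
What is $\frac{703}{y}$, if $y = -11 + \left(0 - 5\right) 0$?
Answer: $- \frac{703}{11} \approx -63.909$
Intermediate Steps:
$y = -11$ ($y = -11 + \left(0 - 5\right) 0 = -11 - 0 = -11 + 0 = -11$)
$\frac{703}{y} = \frac{703}{-11} = 703 \left(- \frac{1}{11}\right) = - \frac{703}{11}$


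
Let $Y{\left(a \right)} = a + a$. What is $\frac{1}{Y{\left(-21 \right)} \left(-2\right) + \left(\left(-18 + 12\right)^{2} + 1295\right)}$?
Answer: $\frac{1}{1415} \approx 0.00070671$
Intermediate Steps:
$Y{\left(a \right)} = 2 a$
$\frac{1}{Y{\left(-21 \right)} \left(-2\right) + \left(\left(-18 + 12\right)^{2} + 1295\right)} = \frac{1}{2 \left(-21\right) \left(-2\right) + \left(\left(-18 + 12\right)^{2} + 1295\right)} = \frac{1}{\left(-42\right) \left(-2\right) + \left(\left(-6\right)^{2} + 1295\right)} = \frac{1}{84 + \left(36 + 1295\right)} = \frac{1}{84 + 1331} = \frac{1}{1415}$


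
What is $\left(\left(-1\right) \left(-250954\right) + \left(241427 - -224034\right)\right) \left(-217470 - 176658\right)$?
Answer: $-282359211120$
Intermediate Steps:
$\left(\left(-1\right) \left(-250954\right) + \left(241427 - -224034\right)\right) \left(-217470 - 176658\right) = \left(250954 + \left(241427 + 224034\right)\right) \left(-394128\right) = \left(250954 + 465461\right) \left(-394128\right) = 716415 \left(-394128\right) = -282359211120$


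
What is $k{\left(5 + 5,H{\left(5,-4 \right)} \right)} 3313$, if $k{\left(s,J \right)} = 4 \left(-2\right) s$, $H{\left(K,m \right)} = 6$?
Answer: $-265040$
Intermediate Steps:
$k{\left(s,J \right)} = - 8 s$
$k{\left(5 + 5,H{\left(5,-4 \right)} \right)} 3313 = - 8 \left(5 + 5\right) 3313 = \left(-8\right) 10 \cdot 3313 = \left(-80\right) 3313 = -265040$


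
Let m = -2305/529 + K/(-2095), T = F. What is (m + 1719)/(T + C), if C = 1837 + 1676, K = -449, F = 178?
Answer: 1900498891/4090569205 ≈ 0.46460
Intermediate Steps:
T = 178
C = 3513
m = -4591454/1108255 (m = -2305/529 - 449/(-2095) = -2305*1/529 - 449*(-1/2095) = -2305/529 + 449/2095 = -4591454/1108255 ≈ -4.1430)
(m + 1719)/(T + C) = (-4591454/1108255 + 1719)/(178 + 3513) = (1900498891/1108255)/3691 = (1900498891/1108255)*(1/3691) = 1900498891/4090569205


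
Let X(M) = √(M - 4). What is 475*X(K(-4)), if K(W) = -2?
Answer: 475*I*√6 ≈ 1163.5*I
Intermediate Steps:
X(M) = √(-4 + M)
475*X(K(-4)) = 475*√(-4 - 2) = 475*√(-6) = 475*(I*√6) = 475*I*√6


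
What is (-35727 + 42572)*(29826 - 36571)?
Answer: -46169525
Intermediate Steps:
(-35727 + 42572)*(29826 - 36571) = 6845*(-6745) = -46169525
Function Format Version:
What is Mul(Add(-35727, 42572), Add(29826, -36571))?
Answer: -46169525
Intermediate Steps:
Mul(Add(-35727, 42572), Add(29826, -36571)) = Mul(6845, -6745) = -46169525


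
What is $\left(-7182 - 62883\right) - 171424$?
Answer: $-241489$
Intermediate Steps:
$\left(-7182 - 62883\right) - 171424 = -70065 - 171424 = -241489$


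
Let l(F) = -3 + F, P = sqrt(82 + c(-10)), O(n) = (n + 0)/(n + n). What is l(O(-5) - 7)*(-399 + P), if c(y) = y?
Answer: 7581/2 - 57*sqrt(2) ≈ 3709.9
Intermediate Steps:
O(n) = 1/2 (O(n) = n/((2*n)) = n*(1/(2*n)) = 1/2)
P = 6*sqrt(2) (P = sqrt(82 - 10) = sqrt(72) = 6*sqrt(2) ≈ 8.4853)
l(O(-5) - 7)*(-399 + P) = (-3 + (1/2 - 7))*(-399 + 6*sqrt(2)) = (-3 - 13/2)*(-399 + 6*sqrt(2)) = -19*(-399 + 6*sqrt(2))/2 = 7581/2 - 57*sqrt(2)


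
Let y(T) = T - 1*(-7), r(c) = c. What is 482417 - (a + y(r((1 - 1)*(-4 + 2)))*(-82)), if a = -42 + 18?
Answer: 483015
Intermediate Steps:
a = -24
y(T) = 7 + T (y(T) = T + 7 = 7 + T)
482417 - (a + y(r((1 - 1)*(-4 + 2)))*(-82)) = 482417 - (-24 + (7 + (1 - 1)*(-4 + 2))*(-82)) = 482417 - (-24 + (7 + 0*(-2))*(-82)) = 482417 - (-24 + (7 + 0)*(-82)) = 482417 - (-24 + 7*(-82)) = 482417 - (-24 - 574) = 482417 - 1*(-598) = 482417 + 598 = 483015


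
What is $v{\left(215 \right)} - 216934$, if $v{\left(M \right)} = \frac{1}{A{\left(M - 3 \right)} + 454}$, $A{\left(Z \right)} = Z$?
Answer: $- \frac{144478043}{666} \approx -2.1693 \cdot 10^{5}$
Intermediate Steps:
$v{\left(M \right)} = \frac{1}{451 + M}$ ($v{\left(M \right)} = \frac{1}{\left(M - 3\right) + 454} = \frac{1}{\left(-3 + M\right) + 454} = \frac{1}{451 + M}$)
$v{\left(215 \right)} - 216934 = \frac{1}{451 + 215} - 216934 = \frac{1}{666} - 216934 = - \frac{144478043}{666}$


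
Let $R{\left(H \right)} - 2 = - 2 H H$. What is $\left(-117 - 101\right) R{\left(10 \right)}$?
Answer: $43164$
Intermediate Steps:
$R{\left(H \right)} = 2 - 2 H^{2}$ ($R{\left(H \right)} = 2 + - 2 H H = 2 - 2 H^{2}$)
$\left(-117 - 101\right) R{\left(10 \right)} = \left(-117 - 101\right) \left(2 - 2 \cdot 10^{2}\right) = - 218 \left(2 - 200\right) = \left(-218\right) \left(-198\right) = 43164$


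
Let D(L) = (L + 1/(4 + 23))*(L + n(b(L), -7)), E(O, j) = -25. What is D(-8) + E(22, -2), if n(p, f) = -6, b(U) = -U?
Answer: 2335/27 ≈ 86.481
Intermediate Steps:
D(L) = (-6 + L)*(1/27 + L) (D(L) = (L + 1/(4 + 23))*(L - 6) = (L + 1/27)*(-6 + L) = (1/27 + L)*(-6 + L) = (-6 + L)*(1/27 + L))
D(-8) + E(22, -2) = (-2/9 + (-8)² - 161/27*(-8)) - 25 = (-2/9 + 64 + 1288/27) - 25 = 3010/27 - 25 = 2335/27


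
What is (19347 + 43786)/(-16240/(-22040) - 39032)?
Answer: -171361/105942 ≈ -1.6175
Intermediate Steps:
(19347 + 43786)/(-16240/(-22040) - 39032) = 63133/(-16240*(-1/22040) - 39032) = 63133/(14/19 - 39032) = 63133/(-741594/19) = 63133*(-19/741594) = -171361/105942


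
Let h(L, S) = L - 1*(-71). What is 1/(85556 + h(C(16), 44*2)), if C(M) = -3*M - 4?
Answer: 1/85575 ≈ 1.1686e-5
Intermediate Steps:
C(M) = -4 - 3*M
h(L, S) = 71 + L (h(L, S) = L + 71 = 71 + L)
1/(85556 + h(C(16), 44*2)) = 1/(85556 + (71 + (-4 - 3*16))) = 1/(85556 + (71 + (-4 - 48))) = 1/(85556 + (71 - 52)) = 1/(85556 + 19) = 1/85575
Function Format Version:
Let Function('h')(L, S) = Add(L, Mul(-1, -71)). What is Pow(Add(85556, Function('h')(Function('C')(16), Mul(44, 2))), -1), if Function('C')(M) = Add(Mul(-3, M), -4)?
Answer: Rational(1, 85575) ≈ 1.1686e-5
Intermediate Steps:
Function('C')(M) = Add(-4, Mul(-3, M))
Function('h')(L, S) = Add(71, L) (Function('h')(L, S) = Add(L, 71) = Add(71, L))
Pow(Add(85556, Function('h')(Function('C')(16), Mul(44, 2))), -1) = Pow(Add(85556, Add(71, Add(-4, Mul(-3, 16)))), -1) = Pow(Add(85556, Add(71, Add(-4, -48))), -1) = Pow(Add(85556, Add(71, -52)), -1) = Pow(Add(85556, 19), -1) = Pow(85575, -1) = Rational(1, 85575)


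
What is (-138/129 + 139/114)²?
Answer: 537289/24029604 ≈ 0.022359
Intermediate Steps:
(-138/129 + 139/114)² = (-138*1/129 + 139*(1/114))² = (-46/43 + 139/114)² = (733/4902)² = 537289/24029604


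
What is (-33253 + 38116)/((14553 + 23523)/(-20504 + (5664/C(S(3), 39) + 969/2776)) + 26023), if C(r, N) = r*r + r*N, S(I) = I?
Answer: 5799906995133/31034379074197 ≈ 0.18689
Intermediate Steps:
C(r, N) = r² + N*r
(-33253 + 38116)/((14553 + 23523)/(-20504 + (5664/C(S(3), 39) + 969/2776)) + 26023) = (-33253 + 38116)/((14553 + 23523)/(-20504 + (5664/((3*(39 + 3))) + 969/2776)) + 26023) = 4863/(38076/(-20504 + (5664/((3*42)) + 969*(1/2776))) + 26023) = 4863/(38076/(-20504 + (5664/126 + 969/2776)) + 26023) = 4863/(38076/(-20504 + (5664*(1/126) + 969/2776)) + 26023) = 4863/(38076/(-20504 + (944/21 + 969/2776)) + 26023) = 4863/(38076/(-20504 + 2640893/58296) + 26023) = 4863/(38076/(-1192660291/58296) + 26023) = 4863/(38076*(-58296/1192660291) + 26023) = 4863/(-2219678496/1192660291 + 26023) = 4863/(31034379074197/1192660291) = 4863*(1192660291/31034379074197) = 5799906995133/31034379074197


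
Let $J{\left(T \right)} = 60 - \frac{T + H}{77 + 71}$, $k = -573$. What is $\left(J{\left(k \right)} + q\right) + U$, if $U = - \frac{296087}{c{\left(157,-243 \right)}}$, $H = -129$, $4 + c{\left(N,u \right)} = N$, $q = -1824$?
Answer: $- \frac{41828743}{11322} \approx -3694.5$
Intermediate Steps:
$c{\left(N,u \right)} = -4 + N$
$J{\left(T \right)} = \frac{9009}{148} - \frac{T}{148}$ ($J{\left(T \right)} = 60 - \frac{T - 129}{77 + 71} = 60 - \frac{-129 + T}{148} = 60 - \left(-129 + T\right) \frac{1}{148} = 60 - \left(- \frac{129}{148} + \frac{T}{148}\right) = \frac{9009}{148} - \frac{T}{148}$)
$U = - \frac{296087}{153}$ ($U = - \frac{296087}{-4 + 157} = - \frac{296087}{153} \approx -1935.2$)
$\left(J{\left(k \right)} + q\right) + U = \left(\left(\frac{9009}{148} - - \frac{573}{148}\right) - 1824\right) - \frac{296087}{153} = \left(\left(\frac{9009}{148} + \frac{573}{148}\right) - 1824\right) - \frac{296087}{153} = \left(\frac{4791}{74} - 1824\right) - \frac{296087}{153} = - \frac{130185}{74} - \frac{296087}{153} = - \frac{41828743}{11322}$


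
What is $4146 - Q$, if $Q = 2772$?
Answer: $1374$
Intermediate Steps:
$4146 - Q = 4146 - 2772 = 1374$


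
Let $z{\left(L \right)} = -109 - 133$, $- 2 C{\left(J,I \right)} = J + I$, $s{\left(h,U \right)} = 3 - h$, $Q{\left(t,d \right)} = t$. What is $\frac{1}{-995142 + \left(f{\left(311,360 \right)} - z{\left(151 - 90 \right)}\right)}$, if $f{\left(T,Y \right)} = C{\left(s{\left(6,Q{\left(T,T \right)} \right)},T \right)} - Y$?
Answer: $- \frac{1}{995414} \approx -1.0046 \cdot 10^{-6}$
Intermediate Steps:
$C{\left(J,I \right)} = - \frac{I}{2} - \frac{J}{2}$ ($C{\left(J,I \right)} = - \frac{J + I}{2} = - \frac{I + J}{2} = - \frac{I}{2} - \frac{J}{2}$)
$f{\left(T,Y \right)} = \frac{3}{2} - Y - \frac{T}{2}$ ($f{\left(T,Y \right)} = \left(- \frac{T}{2} - \frac{3 - 6}{2}\right) - Y = \left(- \frac{T}{2} - - \frac{3}{2}\right) - Y = \left(- \frac{T}{2} + \frac{3}{2}\right) - Y = \left(\frac{3}{2} - \frac{T}{2}\right) - Y = \frac{3}{2} - Y - \frac{T}{2}$)
$z{\left(L \right)} = -242$ ($z{\left(L \right)} = -109 - 133 = -242$)
$\frac{1}{-995142 + \left(f{\left(311,360 \right)} - z{\left(151 - 90 \right)}\right)} = \frac{1}{-995142 - 272} = \frac{1}{-995414} = - \frac{1}{995414}$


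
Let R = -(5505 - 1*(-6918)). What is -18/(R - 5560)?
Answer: 18/17983 ≈ 0.0010009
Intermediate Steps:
R = -12423 (R = -(5505 + 6918) = -1*12423 = -12423)
-18/(R - 5560) = -18/(-12423 - 5560) = -18/(-17983) = -1/17983*(-18) = 18/17983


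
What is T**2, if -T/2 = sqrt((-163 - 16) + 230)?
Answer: 204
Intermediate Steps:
T = -2*sqrt(51) (T = -2*sqrt((-163 - 16) + 230) = -2*sqrt(-179 + 230) = -2*sqrt(51) ≈ -14.283)
T**2 = (-2*sqrt(51))**2 = 204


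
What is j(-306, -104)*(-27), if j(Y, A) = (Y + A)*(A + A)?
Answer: -2302560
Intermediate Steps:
j(Y, A) = 2*A*(A + Y) (j(Y, A) = (A + Y)*(2*A) = 2*A*(A + Y))
j(-306, -104)*(-27) = (2*(-104)*(-104 - 306))*(-27) = (2*(-104)*(-410))*(-27) = 85280*(-27) = -2302560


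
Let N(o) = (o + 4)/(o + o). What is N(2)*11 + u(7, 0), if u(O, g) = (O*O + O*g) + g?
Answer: 131/2 ≈ 65.500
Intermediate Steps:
u(O, g) = g + O² + O*g (u(O, g) = (O² + O*g) + g = g + O² + O*g)
N(o) = (4 + o)/(2*o) (N(o) = (4 + o)/((2*o)) = (4 + o)*(1/(2*o)) = (4 + o)/(2*o))
N(2)*11 + u(7, 0) = ((½)*(4 + 2)/2)*11 + (0 + 7² + 7*0) = ((½)*(½)*6)*11 + (0 + 49 + 0) = (3/2)*11 + 49 = 33/2 + 49 = 131/2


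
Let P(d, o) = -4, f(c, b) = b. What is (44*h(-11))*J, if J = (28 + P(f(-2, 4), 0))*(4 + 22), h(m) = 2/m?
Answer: -4992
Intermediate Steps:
J = 624 (J = (28 - 4)*(4 + 22) = 24*26 = 624)
(44*h(-11))*J = (44*(2/(-11)))*624 = (44*(2*(-1/11)))*624 = (44*(-2/11))*624 = -8*624 = -4992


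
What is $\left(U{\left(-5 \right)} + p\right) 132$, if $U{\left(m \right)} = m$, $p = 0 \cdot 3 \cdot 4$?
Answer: $-660$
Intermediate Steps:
$p = 0$ ($p = 0 \cdot 4 = 0$)
$\left(U{\left(-5 \right)} + p\right) 132 = \left(-5 + 0\right) 132 = \left(-5\right) 132 = -660$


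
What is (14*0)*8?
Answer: 0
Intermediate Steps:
(14*0)*8 = 0*8 = 0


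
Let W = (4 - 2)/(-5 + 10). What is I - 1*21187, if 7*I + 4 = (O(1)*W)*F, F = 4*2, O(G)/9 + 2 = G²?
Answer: -741709/35 ≈ -21192.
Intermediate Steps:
O(G) = -18 + 9*G²
W = ⅖ (W = 2/5 = 2*(⅕) = ⅖ ≈ 0.40000)
F = 8
I = -164/35 (I = -4/7 + (((-18 + 9*1²)*(⅖))*8)/7 = -4/7 + (((-18 + 9*1)*(⅖))*8)/7 = -4/7 + (((-18 + 9)*(⅖))*8)/7 = -4/7 + (-9*⅖*8)/7 = -4/7 + (-18/5*8)/7 = -4/7 + (⅐)*(-144/5) = -4/7 - 144/35 = -164/35 ≈ -4.6857)
I - 1*21187 = -164/35 - 1*21187 = -164/35 - 21187 = -741709/35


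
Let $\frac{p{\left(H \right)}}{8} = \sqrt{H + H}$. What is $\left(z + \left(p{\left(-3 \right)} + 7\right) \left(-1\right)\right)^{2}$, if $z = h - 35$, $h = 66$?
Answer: $192 - 384 i \sqrt{6} \approx 192.0 - 940.6 i$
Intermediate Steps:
$p{\left(H \right)} = 8 \sqrt{2} \sqrt{H}$ ($p{\left(H \right)} = 8 \sqrt{H + H} = 8 \sqrt{2 H} = 8 \sqrt{2} \sqrt{H}$)
$z = 31$ ($z = 66 - 35 = 31$)
$\left(z + \left(p{\left(-3 \right)} + 7\right) \left(-1\right)\right)^{2} = \left(31 + \left(8 \sqrt{2} \sqrt{-3} + 7\right) \left(-1\right)\right)^{2} = \left(31 + \left(8 \sqrt{2} i \sqrt{3} + 7\right) \left(-1\right)\right)^{2} = \left(31 + \left(8 i \sqrt{6} + 7\right) \left(-1\right)\right)^{2} = \left(31 + \left(7 + 8 i \sqrt{6}\right) \left(-1\right)\right)^{2} = \left(31 - \left(7 + 8 i \sqrt{6}\right)\right)^{2} = \left(24 - 8 i \sqrt{6}\right)^{2}$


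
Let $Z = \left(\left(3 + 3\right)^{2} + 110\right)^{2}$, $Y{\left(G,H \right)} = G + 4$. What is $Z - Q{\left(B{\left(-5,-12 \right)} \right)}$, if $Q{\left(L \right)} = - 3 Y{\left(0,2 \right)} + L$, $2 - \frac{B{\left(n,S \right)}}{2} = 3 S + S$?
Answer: $21228$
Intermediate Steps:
$B{\left(n,S \right)} = 4 - 8 S$ ($B{\left(n,S \right)} = 4 - 2 \left(3 S + S\right) = 4 - 2 \cdot 4 S = 4 - 8 S$)
$Y{\left(G,H \right)} = 4 + G$
$Z = 21316$ ($Z = \left(6^{2} + 110\right)^{2} = \left(36 + 110\right)^{2} = 146^{2} = 21316$)
$Q{\left(L \right)} = -12 + L$ ($Q{\left(L \right)} = - 3 \left(4 + 0\right) + L = \left(-3\right) 4 + L = -12 + L$)
$Z - Q{\left(B{\left(-5,-12 \right)} \right)} = 21316 - \left(-12 + \left(4 - -96\right)\right) = 21316 - \left(-12 + \left(4 + 96\right)\right) = 21316 - \left(-12 + 100\right) = 21316 - 88 = 21228$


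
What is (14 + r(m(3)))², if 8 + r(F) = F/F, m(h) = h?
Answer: 49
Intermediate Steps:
r(F) = -7 (r(F) = -8 + F/F = -8 + 1 = -7)
(14 + r(m(3)))² = (14 - 7)² = 7² = 49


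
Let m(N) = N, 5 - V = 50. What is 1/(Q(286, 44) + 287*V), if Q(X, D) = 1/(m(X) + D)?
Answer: -330/4261949 ≈ -7.7429e-5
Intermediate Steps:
V = -45 (V = 5 - 1*50 = 5 - 50 = -45)
Q(X, D) = 1/(D + X) (Q(X, D) = 1/(X + D) = 1/(D + X))
1/(Q(286, 44) + 287*V) = 1/(1/(44 + 286) + 287*(-45)) = 1/(1/330 - 12915) = 1/(-4261949/330) = -330/4261949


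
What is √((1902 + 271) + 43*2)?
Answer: 3*√251 ≈ 47.529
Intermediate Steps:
√((1902 + 271) + 43*2) = √(2173 + 86) = √2259 = 3*√251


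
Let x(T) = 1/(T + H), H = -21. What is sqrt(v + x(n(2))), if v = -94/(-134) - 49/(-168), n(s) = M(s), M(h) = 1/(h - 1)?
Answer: sqrt(15241830)/4020 ≈ 0.97116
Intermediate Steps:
M(h) = 1/(-1 + h)
n(s) = 1/(-1 + s)
x(T) = 1/(-21 + T) (x(T) = 1/(T - 21) = 1/(-21 + T))
v = 1597/1608 (v = -94*(-1/134) - 49*(-1/168) = 47/67 + 7/24 = 1597/1608 ≈ 0.99316)
sqrt(v + x(n(2))) = sqrt(1597/1608 + 1/(-21 + 1/(-1 + 2))) = sqrt(1597/1608 + 1/(-21 + 1/1)) = sqrt(1597/1608 + 1/(-21 + 1)) = sqrt(1597/1608 + 1/(-20)) = sqrt(1597/1608 - 1/20) = sqrt(7583/8040) = sqrt(15241830)/4020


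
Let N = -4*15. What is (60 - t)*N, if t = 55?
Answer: -300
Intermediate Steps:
N = -60
(60 - t)*N = (60 - 1*55)*(-60) = (60 - 55)*(-60) = 5*(-60) = -300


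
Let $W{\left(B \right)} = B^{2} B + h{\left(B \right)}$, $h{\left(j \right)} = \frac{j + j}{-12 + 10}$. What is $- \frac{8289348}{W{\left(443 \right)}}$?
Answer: $- \frac{690779}{7244822} \approx -0.095348$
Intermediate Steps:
$h{\left(j \right)} = - j$ ($h{\left(j \right)} = \frac{2 j}{-2} = 2 j \left(- \frac{1}{2}\right) = - j$)
$W{\left(B \right)} = B^{3} - B$ ($W{\left(B \right)} = B^{2} B - B = B^{3} - B$)
$- \frac{8289348}{W{\left(443 \right)}} = - \frac{8289348}{443^{3} - 443} = - \frac{8289348}{86938307 - 443} = - \frac{8289348}{86937864} = \left(-8289348\right) \frac{1}{86937864} = - \frac{690779}{7244822}$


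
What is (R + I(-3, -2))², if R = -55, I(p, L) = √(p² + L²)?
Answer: (55 - √13)² ≈ 2641.4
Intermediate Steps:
I(p, L) = √(L² + p²)
(R + I(-3, -2))² = (-55 + √((-2)² + (-3)²))² = (-55 + √(4 + 9))² = (-55 + √13)²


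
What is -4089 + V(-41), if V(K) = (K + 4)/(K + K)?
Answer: -335261/82 ≈ -4088.5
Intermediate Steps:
V(K) = (4 + K)/(2*K) (V(K) = (4 + K)/((2*K)) = (4 + K)*(1/(2*K)) = (4 + K)/(2*K))
-4089 + V(-41) = -4089 + (½)*(4 - 41)/(-41) = -4089 + (½)*(-1/41)*(-37) = -4089 + 37/82 = -335261/82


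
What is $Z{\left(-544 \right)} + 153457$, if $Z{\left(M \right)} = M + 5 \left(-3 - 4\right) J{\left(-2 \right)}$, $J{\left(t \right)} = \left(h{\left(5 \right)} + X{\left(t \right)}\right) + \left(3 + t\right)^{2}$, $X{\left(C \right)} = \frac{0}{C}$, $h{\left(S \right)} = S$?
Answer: $152703$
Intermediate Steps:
$X{\left(C \right)} = 0$
$J{\left(t \right)} = 5 + \left(3 + t\right)^{2}$ ($J{\left(t \right)} = \left(5 + 0\right) + \left(3 + t\right)^{2} = 5 + \left(3 + t\right)^{2}$)
$Z{\left(M \right)} = -210 + M$ ($Z{\left(M \right)} = M + 5 \left(-3 - 4\right) \left(5 + \left(3 - 2\right)^{2}\right) = M + 5 \left(-7\right) \left(5 + 1^{2}\right) = M - 35 \left(5 + 1\right) = M - 210 = -210 + M$)
$Z{\left(-544 \right)} + 153457 = \left(-210 - 544\right) + 153457 = -754 + 153457 = 152703$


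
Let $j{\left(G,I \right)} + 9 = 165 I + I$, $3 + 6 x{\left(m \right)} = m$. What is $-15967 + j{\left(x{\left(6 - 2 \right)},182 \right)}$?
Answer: $14236$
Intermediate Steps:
$x{\left(m \right)} = - \frac{1}{2} + \frac{m}{6}$
$j{\left(G,I \right)} = -9 + 166 I$ ($j{\left(G,I \right)} = -9 + \left(165 I + I\right) = -9 + 166 I$)
$-15967 + j{\left(x{\left(6 - 2 \right)},182 \right)} = -15967 + \left(-9 + 166 \cdot 182\right) = -15967 + \left(-9 + 30212\right) = -15967 + 30203 = 14236$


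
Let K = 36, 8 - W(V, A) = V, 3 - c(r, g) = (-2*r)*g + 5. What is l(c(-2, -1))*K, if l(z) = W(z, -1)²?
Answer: 1296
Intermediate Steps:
c(r, g) = -2 + 2*g*r (c(r, g) = 3 - ((-2*r)*g + 5) = 3 - (-2*g*r + 5) = 3 - (5 - 2*g*r) = 3 + (-5 + 2*g*r) = -2 + 2*g*r)
W(V, A) = 8 - V
l(z) = (8 - z)²
l(c(-2, -1))*K = (-8 + (-2 + 2*(-1)*(-2)))²*36 = (-8 + (-2 + 4))²*36 = (-8 + 2)²*36 = (-6)²*36 = 36*36 = 1296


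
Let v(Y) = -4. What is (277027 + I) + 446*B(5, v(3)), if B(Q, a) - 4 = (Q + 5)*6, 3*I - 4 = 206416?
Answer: 1123133/3 ≈ 3.7438e+5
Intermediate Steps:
I = 206420/3 (I = 4/3 + (1/3)*206416 = 4/3 + 206416/3 = 206420/3 ≈ 68807.)
B(Q, a) = 34 + 6*Q (B(Q, a) = 4 + (Q + 5)*6 = 4 + (5 + Q)*6 = 4 + (30 + 6*Q) = 34 + 6*Q)
(277027 + I) + 446*B(5, v(3)) = (277027 + 206420/3) + 446*(34 + 6*5) = 1037501/3 + 446*(34 + 30) = 1037501/3 + 446*64 = 1037501/3 + 28544 = 1123133/3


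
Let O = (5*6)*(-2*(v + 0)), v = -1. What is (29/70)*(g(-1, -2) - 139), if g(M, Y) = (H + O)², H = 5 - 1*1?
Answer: 114753/70 ≈ 1639.3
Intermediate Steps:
O = 60 (O = (5*6)*(-2*(-1 + 0)) = 30*(-2*(-1)) = 30*2 = 60)
H = 4 (H = 5 - 1 = 4)
g(M, Y) = 4096 (g(M, Y) = (4 + 60)² = 64² = 4096)
(29/70)*(g(-1, -2) - 139) = (29/70)*(4096 - 139) = (29*(1/70))*3957 = (29/70)*3957 = 114753/70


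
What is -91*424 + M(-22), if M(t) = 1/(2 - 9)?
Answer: -270089/7 ≈ -38584.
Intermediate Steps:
M(t) = -⅐ (M(t) = 1/(-7) = -⅐)
-91*424 + M(-22) = -91*424 - ⅐ = -38584 - ⅐ = -270089/7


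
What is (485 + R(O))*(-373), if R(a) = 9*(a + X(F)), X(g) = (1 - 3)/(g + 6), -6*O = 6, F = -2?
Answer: -351739/2 ≈ -1.7587e+5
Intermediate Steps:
O = -1 (O = -⅙*6 = -1)
X(g) = -2/(6 + g)
R(a) = -9/2 + 9*a (R(a) = 9*(a - 2/(6 - 2)) = 9*(a - 2/4) = 9*(a - 2*¼) = 9*(a - ½) = 9*(-½ + a) = -9/2 + 9*a)
(485 + R(O))*(-373) = (485 + (-9/2 + 9*(-1)))*(-373) = (485 + (-9/2 - 9))*(-373) = (485 - 27/2)*(-373) = (943/2)*(-373) = -351739/2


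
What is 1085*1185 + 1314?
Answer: 1287039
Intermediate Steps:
1085*1185 + 1314 = 1285725 + 1314 = 1287039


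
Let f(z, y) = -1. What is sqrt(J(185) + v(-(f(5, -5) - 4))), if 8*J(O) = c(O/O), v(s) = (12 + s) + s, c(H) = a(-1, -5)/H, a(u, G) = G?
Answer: 3*sqrt(38)/4 ≈ 4.6233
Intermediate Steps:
c(H) = -5/H
v(s) = 12 + 2*s
J(O) = -5/8 (J(O) = (-5/(O/O))/8 = (-5/1)/8 = (-5*1)/8 = (1/8)*(-5) = -5/8)
sqrt(J(185) + v(-(f(5, -5) - 4))) = sqrt(-5/8 + (12 + 2*(-(-1 - 4)))) = sqrt(-5/8 + (12 + 2*(-1*(-5)))) = sqrt(-5/8 + (12 + 2*5)) = sqrt(-5/8 + (12 + 10)) = sqrt(-5/8 + 22) = sqrt(171/8) = 3*sqrt(38)/4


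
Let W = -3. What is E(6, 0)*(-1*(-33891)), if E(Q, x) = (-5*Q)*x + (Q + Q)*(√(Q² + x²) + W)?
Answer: 1220076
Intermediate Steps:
E(Q, x) = -5*Q*x + 2*Q*(-3 + √(Q² + x²)) (E(Q, x) = (-5*Q)*x + (Q + Q)*(√(Q² + x²) - 3) = -5*Q*x + (2*Q)*(-3 + √(Q² + x²)) = -5*Q*x + 2*Q*(-3 + √(Q² + x²)))
E(6, 0)*(-1*(-33891)) = (6*(-6 - 5*0 + 2*√(6² + 0²)))*(-1*(-33891)) = (6*(-6 + 0 + 2*√(36 + 0)))*33891 = (6*(-6 + 0 + 2*√36))*33891 = (6*(-6 + 0 + 2*6))*33891 = (6*(-6 + 0 + 12))*33891 = (6*6)*33891 = 36*33891 = 1220076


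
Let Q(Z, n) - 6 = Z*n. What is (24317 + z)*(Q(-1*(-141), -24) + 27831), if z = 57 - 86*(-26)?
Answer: 650694330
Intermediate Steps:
Q(Z, n) = 6 + Z*n
z = 2293 (z = 57 + 2236 = 2293)
(24317 + z)*(Q(-1*(-141), -24) + 27831) = (24317 + 2293)*((6 - 1*(-141)*(-24)) + 27831) = 26610*((6 + 141*(-24)) + 27831) = 26610*((6 - 3384) + 27831) = 26610*(-3378 + 27831) = 26610*24453 = 650694330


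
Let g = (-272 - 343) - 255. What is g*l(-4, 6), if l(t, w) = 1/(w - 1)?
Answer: -174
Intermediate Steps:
l(t, w) = 1/(-1 + w)
g = -870 (g = -615 - 255 = -870)
g*l(-4, 6) = -870/(-1 + 6) = -870/5 = -870*⅕ = -174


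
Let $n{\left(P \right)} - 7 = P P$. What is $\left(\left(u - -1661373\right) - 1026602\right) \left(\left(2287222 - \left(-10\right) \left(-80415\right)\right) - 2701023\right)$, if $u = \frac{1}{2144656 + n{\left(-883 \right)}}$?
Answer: $- \frac{2260874942854347743}{2924352} \approx -7.7312 \cdot 10^{11}$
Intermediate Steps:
$n{\left(P \right)} = 7 + P^{2}$ ($n{\left(P \right)} = 7 + P P = 7 + P^{2}$)
$u = \frac{1}{2924352}$ ($u = \frac{1}{2144656 + \left(7 + \left(-883\right)^{2}\right)} = \frac{1}{2144656 + \left(7 + 779689\right)} = \frac{1}{2144656 + 779696} = \frac{1}{2924352} \approx 3.4196 \cdot 10^{-7}$)
$\left(\left(u - -1661373\right) - 1026602\right) \left(\left(2287222 - \left(-10\right) \left(-80415\right)\right) - 2701023\right) = \left(\left(\frac{1}{2924352} - -1661373\right) - 1026602\right) \left(\left(2287222 - \left(-10\right) \left(-80415\right)\right) - 2701023\right) = \left(\left(\frac{1}{2924352} + 1661373\right) - 1026602\right) \left(\left(2287222 - 804150\right) - 2701023\right) = \left(\frac{4858439455297}{2924352} - 1026602\right) \left(\left(2287222 - 804150\right) - 2701023\right) = \frac{1856293843393 \left(1483072 - 2701023\right)}{2924352} = \frac{1856293843393}{2924352} \left(-1217951\right) = - \frac{2260874942854347743}{2924352}$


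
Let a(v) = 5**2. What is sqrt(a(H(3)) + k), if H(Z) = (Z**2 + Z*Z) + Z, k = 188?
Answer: sqrt(213) ≈ 14.595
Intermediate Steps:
H(Z) = Z + 2*Z**2 (H(Z) = (Z**2 + Z**2) + Z = 2*Z**2 + Z = Z + 2*Z**2)
a(v) = 25
sqrt(a(H(3)) + k) = sqrt(25 + 188) = sqrt(213)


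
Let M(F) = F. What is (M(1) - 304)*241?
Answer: -73023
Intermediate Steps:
(M(1) - 304)*241 = (1 - 304)*241 = -303*241 = -73023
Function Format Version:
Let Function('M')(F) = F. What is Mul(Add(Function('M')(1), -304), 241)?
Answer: -73023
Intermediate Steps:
Mul(Add(Function('M')(1), -304), 241) = Mul(Add(1, -304), 241) = Mul(-303, 241) = -73023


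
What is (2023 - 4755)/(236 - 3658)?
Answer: 1366/1711 ≈ 0.79836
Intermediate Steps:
(2023 - 4755)/(236 - 3658) = -2732/(-3422) = -2732*(-1/3422) = 1366/1711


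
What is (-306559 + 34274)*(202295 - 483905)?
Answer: 76678178850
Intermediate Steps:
(-306559 + 34274)*(202295 - 483905) = -272285*(-281610) = 76678178850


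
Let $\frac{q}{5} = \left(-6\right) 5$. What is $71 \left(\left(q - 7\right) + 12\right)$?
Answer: $-10295$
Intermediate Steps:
$q = -150$ ($q = 5 \left(\left(-6\right) 5\right) = 5 \left(-30\right) = -150$)
$71 \left(\left(q - 7\right) + 12\right) = 71 \left(\left(-150 - 7\right) + 12\right) = 71 \left(-157 + 12\right) = 71 \left(-145\right) = -10295$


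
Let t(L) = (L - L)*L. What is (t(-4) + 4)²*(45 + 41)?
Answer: 1376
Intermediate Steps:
t(L) = 0 (t(L) = 0*L = 0)
(t(-4) + 4)²*(45 + 41) = (0 + 4)²*(45 + 41) = 4²*86 = 16*86 = 1376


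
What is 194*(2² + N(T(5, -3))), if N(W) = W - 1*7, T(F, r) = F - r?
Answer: 970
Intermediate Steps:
N(W) = -7 + W (N(W) = W - 7 = -7 + W)
194*(2² + N(T(5, -3))) = 194*(2² + (-7 + (5 - 1*(-3)))) = 194*(4 + (-7 + (5 + 3))) = 194*(4 + (-7 + 8)) = 194*(4 + 1) = 194*5 = 970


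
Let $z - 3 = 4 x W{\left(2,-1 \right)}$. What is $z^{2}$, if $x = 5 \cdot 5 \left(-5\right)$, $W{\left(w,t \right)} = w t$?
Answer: $1006009$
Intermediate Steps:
$W{\left(w,t \right)} = t w$
$x = -125$ ($x = 25 \left(-5\right) = -125$)
$z = 1003$ ($z = 3 + 4 \left(-125\right) \left(\left(-1\right) 2\right) = 3 - -1000 = 3 + 1000 = 1003$)
$z^{2} = 1003^{2} = 1006009$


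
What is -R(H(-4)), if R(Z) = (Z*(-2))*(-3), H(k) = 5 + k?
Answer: -6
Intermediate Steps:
R(Z) = 6*Z (R(Z) = -2*Z*(-3) = 6*Z)
-R(H(-4)) = -6*(5 - 4) = -6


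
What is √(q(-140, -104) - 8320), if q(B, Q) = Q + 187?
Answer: I*√8237 ≈ 90.758*I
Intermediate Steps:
q(B, Q) = 187 + Q
√(q(-140, -104) - 8320) = √((187 - 104) - 8320) = √(83 - 8320) = √(-8237) = I*√8237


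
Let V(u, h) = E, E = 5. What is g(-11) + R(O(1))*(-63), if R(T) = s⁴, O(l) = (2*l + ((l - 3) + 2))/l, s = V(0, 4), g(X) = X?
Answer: -39386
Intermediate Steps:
V(u, h) = 5
s = 5
O(l) = (-1 + 3*l)/l (O(l) = (2*l + ((-3 + l) + 2))/l = (2*l + (-1 + l))/l = (-1 + 3*l)/l)
R(T) = 625 (R(T) = 5⁴ = 625)
g(-11) + R(O(1))*(-63) = -11 + 625*(-63) = -11 - 39375 = -39386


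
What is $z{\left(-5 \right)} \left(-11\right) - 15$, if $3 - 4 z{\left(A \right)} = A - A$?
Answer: $- \frac{93}{4} \approx -23.25$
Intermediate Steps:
$z{\left(A \right)} = \frac{3}{4}$ ($z{\left(A \right)} = \frac{3}{4} - \frac{A - A}{4} = \frac{3}{4} - 0 = \frac{3}{4} + 0 = \frac{3}{4}$)
$z{\left(-5 \right)} \left(-11\right) - 15 = \frac{3}{4} \left(-11\right) - 15 = - \frac{33}{4} - 15 = - \frac{93}{4}$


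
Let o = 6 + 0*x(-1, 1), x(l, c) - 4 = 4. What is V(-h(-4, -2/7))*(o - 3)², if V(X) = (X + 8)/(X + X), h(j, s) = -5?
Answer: 117/10 ≈ 11.700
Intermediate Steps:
x(l, c) = 8 (x(l, c) = 4 + 4 = 8)
o = 6 (o = 6 + 0*8 = 6 + 0 = 6)
V(X) = (8 + X)/(2*X) (V(X) = (8 + X)/((2*X)) = (8 + X)*(1/(2*X)) = (8 + X)/(2*X))
V(-h(-4, -2/7))*(o - 3)² = ((8 - 1*(-5))/(2*((-1*(-5)))))*(6 - 3)² = ((½)*(8 + 5)/5)*3² = ((½)*(⅕)*13)*9 = (13/10)*9 = 117/10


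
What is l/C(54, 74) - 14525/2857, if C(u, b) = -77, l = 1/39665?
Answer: -44362330482/8725863685 ≈ -5.0840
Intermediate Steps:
l = 1/39665 ≈ 2.5211e-5
l/C(54, 74) - 14525/2857 = (1/39665)/(-77) - 14525/2857 = (1/39665)*(-1/77) - 14525*1/2857 = -1/3054205 - 14525/2857 = -44362330482/8725863685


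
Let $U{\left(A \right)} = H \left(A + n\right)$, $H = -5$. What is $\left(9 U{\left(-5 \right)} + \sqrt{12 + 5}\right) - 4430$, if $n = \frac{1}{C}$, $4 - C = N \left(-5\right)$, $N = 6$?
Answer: $- \frac{143015}{34} + \sqrt{17} \approx -4202.2$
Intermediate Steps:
$C = 34$ ($C = 4 - 6 \left(-5\right) = 4 - -30 = 4 + 30 = 34$)
$n = \frac{1}{34} \approx 0.029412$
$U{\left(A \right)} = - \frac{5}{34} - 5 A$ ($U{\left(A \right)} = - 5 \left(A + \frac{1}{34}\right) = - 5 \left(\frac{1}{34} + A\right) = - \frac{5}{34} - 5 A$)
$\left(9 U{\left(-5 \right)} + \sqrt{12 + 5}\right) - 4430 = \left(9 \left(- \frac{5}{34} - -25\right) + \sqrt{12 + 5}\right) - 4430 = \left(9 \left(- \frac{5}{34} + 25\right) + \sqrt{17}\right) - 4430 = \left(9 \cdot \frac{845}{34} + \sqrt{17}\right) - 4430 = \left(\frac{7605}{34} + \sqrt{17}\right) - 4430 = - \frac{143015}{34} + \sqrt{17}$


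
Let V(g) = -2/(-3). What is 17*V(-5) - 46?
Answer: -104/3 ≈ -34.667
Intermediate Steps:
V(g) = ⅔ (V(g) = -2*(-⅓) = ⅔)
17*V(-5) - 46 = 17*(⅔) - 46 = 34/3 - 46 = -104/3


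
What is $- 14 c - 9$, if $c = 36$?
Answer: $-513$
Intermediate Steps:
$- 14 c - 9 = \left(-14\right) 36 - 9 = -504 - 9 = -513$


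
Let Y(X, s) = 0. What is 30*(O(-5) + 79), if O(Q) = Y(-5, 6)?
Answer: 2370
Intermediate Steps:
O(Q) = 0
30*(O(-5) + 79) = 30*(0 + 79) = 30*79 = 2370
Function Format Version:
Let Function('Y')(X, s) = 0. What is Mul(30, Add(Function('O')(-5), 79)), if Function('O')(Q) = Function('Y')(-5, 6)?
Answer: 2370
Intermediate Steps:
Function('O')(Q) = 0
Mul(30, Add(Function('O')(-5), 79)) = Mul(30, Add(0, 79)) = Mul(30, 79) = 2370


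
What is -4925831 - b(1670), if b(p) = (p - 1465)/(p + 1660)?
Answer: -3280603487/666 ≈ -4.9258e+6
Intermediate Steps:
b(p) = (-1465 + p)/(1660 + p)
-4925831 - b(1670) = -4925831 - (-1465 + 1670)/(1660 + 1670) = -4925831 - 205/3330 = -4925831 - 1*41/666 = -4925831 - 41/666 = -3280603487/666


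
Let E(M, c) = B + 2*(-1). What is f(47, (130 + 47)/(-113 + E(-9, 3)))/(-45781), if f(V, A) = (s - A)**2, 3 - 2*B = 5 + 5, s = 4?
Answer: -188356/285719221 ≈ -0.00065923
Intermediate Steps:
B = -7/2 (B = 3/2 - (5 + 5)/2 = 3/2 - 1/2*10 = 3/2 - 5 = -7/2 ≈ -3.5000)
E(M, c) = -11/2 (E(M, c) = -7/2 + 2*(-1) = -7/2 - 2 = -11/2)
f(V, A) = (4 - A)**2
f(47, (130 + 47)/(-113 + E(-9, 3)))/(-45781) = (-4 + (130 + 47)/(-113 - 11/2))**2/(-45781) = (-4 + 177/(-237/2))**2*(-1/45781) = (-4 + 177*(-2/237))**2*(-1/45781) = (-4 - 118/79)**2*(-1/45781) = (-434/79)**2*(-1/45781) = (188356/6241)*(-1/45781) = -188356/285719221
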